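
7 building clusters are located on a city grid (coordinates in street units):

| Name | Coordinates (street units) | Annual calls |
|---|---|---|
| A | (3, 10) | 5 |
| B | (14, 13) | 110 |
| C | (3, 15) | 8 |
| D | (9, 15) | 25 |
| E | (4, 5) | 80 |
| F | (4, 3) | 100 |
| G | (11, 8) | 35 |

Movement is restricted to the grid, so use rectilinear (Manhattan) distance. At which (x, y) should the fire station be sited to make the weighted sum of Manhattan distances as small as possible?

(4, 8)

Manhattan distance separates: Σwᵢ(|x−xᵢ|+|y−yᵢ|) = Σwᵢ|x−xᵢ| + Σwᵢ|y−yᵢ|, so x and y are optimised independently as 1-D weighted medians.
Total weight W = 363; half = 181.5.
x-coordinate, sorted with cumulative weight:
  x=3 (A, w=5) cum 5
  x=3 (C, w=8) cum 13
  x=4 (E, w=80) cum 93
  x=4 (F, w=100) cum 193  ← median
  x=9 (D, w=25) cum 218
  x=11 (G, w=35) cum 253
  x=14 (B, w=110) cum 363
⇒ x* = 4
y-coordinate, sorted with cumulative weight:
  y=3 (F, w=100) cum 100
  y=5 (E, w=80) cum 180
  y=8 (G, w=35) cum 215  ← median
  y=10 (A, w=5) cum 220
  y=13 (B, w=110) cum 330
  y=15 (C, w=8) cum 338
  y=15 (D, w=25) cum 363
⇒ y* = 8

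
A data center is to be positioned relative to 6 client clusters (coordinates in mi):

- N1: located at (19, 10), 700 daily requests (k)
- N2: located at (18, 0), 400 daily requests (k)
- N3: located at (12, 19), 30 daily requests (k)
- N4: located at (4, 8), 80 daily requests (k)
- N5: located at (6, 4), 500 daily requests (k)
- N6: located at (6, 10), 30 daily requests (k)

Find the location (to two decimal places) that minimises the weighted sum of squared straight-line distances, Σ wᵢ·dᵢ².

The minimiser of Σwᵢ‖p−pᵢ‖² is the weighted centroid p* = (Σwᵢpᵢ)/(Σwᵢ).
Σwᵢ = 1740.
Σwᵢxᵢ = 700·19 + 400·18 + 30·12 + 80·4 + 500·6 + 30·6 = 24360.
Σwᵢyᵢ = 700·10 + 400·0 + 30·19 + 80·8 + 500·4 + 30·10 = 10510.
x* = 24360/1740 = 14.00, y* = 10510/1740 = 6.04.

(14.00, 6.04)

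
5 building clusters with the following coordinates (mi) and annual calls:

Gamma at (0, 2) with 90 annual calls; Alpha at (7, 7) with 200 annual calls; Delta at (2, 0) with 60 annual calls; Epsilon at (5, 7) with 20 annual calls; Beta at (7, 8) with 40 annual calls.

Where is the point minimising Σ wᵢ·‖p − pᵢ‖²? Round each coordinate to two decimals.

(4.63, 4.98)

The minimiser of Σwᵢ‖p−pᵢ‖² is the weighted centroid p* = (Σwᵢpᵢ)/(Σwᵢ).
Σwᵢ = 410.
Σwᵢxᵢ = 90·0 + 200·7 + 60·2 + 20·5 + 40·7 = 1900.
Σwᵢyᵢ = 90·2 + 200·7 + 60·0 + 20·7 + 40·8 = 2040.
x* = 1900/410 = 4.63, y* = 2040/410 = 4.98.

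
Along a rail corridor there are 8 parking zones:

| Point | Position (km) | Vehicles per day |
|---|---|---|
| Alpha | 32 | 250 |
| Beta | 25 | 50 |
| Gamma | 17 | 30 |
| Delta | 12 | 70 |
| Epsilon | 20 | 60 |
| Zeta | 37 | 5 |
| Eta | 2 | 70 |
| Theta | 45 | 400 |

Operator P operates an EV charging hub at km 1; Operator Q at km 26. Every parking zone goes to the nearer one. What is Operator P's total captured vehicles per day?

The indifferent point is the midpoint (1+26)/2 = 13.5; parking zones left of it (closer to Operator P at 1) go to Operator P, those right go to Operator Q.
  Eta at 2 (w=70) → Operator P
  Delta at 12 (w=70) → Operator P
  Gamma at 17 (w=30) → Operator Q
  Epsilon at 20 (w=60) → Operator Q
  Beta at 25 (w=50) → Operator Q
  Alpha at 32 (w=250) → Operator Q
  Zeta at 37 (w=5) → Operator Q
  Theta at 45 (w=400) → Operator Q
Operator P captures 140; Operator Q captures 795.

140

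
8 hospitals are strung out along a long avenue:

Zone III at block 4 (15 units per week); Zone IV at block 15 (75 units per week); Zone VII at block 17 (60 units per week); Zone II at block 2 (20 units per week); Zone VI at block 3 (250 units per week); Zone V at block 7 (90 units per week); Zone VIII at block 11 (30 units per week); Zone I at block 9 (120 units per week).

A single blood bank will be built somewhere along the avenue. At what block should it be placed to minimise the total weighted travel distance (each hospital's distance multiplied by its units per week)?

x = 7

For a sum of weighted absolute distances on a line, the optimum is the weighted median (not the mean). Total weight W = 660; half-weight = 330.
Sort by position and accumulate weight:
  block 2 (Zone II, w=20) → cum 20
  block 3 (Zone VI, w=250) → cum 270
  block 4 (Zone III, w=15) → cum 285
  block 7 (Zone V, w=90) → cum 375  ≥ 330 → median here
  block 9 (Zone I, w=120) → cum 495
  block 11 (Zone VIII, w=30) → cum 525
  block 15 (Zone IV, w=75) → cum 600
  block 17 (Zone VII, w=60) → cum 660
Optimal location: block 7.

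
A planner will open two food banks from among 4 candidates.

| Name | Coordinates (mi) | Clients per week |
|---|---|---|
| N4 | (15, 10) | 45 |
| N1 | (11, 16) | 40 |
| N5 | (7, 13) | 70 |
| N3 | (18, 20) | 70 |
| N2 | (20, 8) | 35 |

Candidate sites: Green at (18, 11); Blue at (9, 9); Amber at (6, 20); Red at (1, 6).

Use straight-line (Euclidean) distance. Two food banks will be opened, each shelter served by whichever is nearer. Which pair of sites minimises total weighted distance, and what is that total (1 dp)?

Evaluate every pair (each demand assigned to the nearer of the two):
  {Green, Blue}: total = 1502.8
  {Green, Amber}: total = 1649.6
  {Green, Red}: total = 1888.0
  {Blue, Amber}: total = 2069.5
  {Blue, Red}: total = 2259.5
  {Amber, Red}: total = 2841.9
Best pair: {Green, Blue} with total 1502.8.

{Green, Blue}, total 1502.8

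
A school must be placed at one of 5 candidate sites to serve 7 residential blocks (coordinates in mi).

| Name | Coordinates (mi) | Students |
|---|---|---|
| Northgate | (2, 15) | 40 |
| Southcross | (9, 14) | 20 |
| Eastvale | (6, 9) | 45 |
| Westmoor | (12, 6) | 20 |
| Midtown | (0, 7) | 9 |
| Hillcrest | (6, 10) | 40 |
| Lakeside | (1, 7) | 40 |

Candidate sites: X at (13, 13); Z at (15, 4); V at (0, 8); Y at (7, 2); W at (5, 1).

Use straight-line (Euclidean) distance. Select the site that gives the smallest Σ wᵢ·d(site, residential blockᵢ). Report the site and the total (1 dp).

Total weighted distance at each candidate:
  X (13, 13): total = 2004.0
  Z (15, 4): total = 2592.9
  V (0, 8): total = 1343.1
  Y (7, 2): total = 1959.0
  W (5, 1): total = 2100.5
Minimum is at V with total 1343.1 mi.

V, total 1343.1 mi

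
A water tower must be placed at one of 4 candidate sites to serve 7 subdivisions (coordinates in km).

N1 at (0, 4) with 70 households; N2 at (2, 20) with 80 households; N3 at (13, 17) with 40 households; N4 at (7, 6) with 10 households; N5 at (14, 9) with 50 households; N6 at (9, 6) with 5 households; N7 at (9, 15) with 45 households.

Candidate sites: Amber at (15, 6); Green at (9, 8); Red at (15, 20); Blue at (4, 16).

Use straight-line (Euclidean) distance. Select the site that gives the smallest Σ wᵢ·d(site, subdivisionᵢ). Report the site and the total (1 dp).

Blue, total 2605.5 km

Total weighted distance at each candidate:
  Amber (15, 6): total = 3789.8
  Green (9, 8): total = 2803.0
  Red (15, 20): total = 3860.6
  Blue (4, 16): total = 2605.5
Minimum is at Blue with total 2605.5 km.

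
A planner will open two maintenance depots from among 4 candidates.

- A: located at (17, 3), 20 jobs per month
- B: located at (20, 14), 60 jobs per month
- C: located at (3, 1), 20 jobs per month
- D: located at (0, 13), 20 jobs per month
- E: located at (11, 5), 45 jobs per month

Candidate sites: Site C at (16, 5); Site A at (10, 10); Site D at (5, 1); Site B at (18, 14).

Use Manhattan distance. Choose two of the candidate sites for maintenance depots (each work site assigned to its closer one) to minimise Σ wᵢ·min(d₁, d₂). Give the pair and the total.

{Site C, Site B}, total 1125

Evaluate every pair (each demand assigned to the nearer of the two):
  {Site C, Site B}: total = 1125
  {Site D, Site B}: total = 1190
  {Site A, Site B}: total = 1210
  {Site C, Site D}: total = 1445
  {Site C, Site A}: total = 1645
  {Site A, Site D}: total = 1690
Best pair: {Site C, Site B} with total 1125.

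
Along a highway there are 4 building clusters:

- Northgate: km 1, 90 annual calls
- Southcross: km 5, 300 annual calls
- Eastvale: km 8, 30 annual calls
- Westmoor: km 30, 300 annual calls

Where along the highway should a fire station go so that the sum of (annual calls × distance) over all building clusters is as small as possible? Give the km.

x = 5

For a sum of weighted absolute distances on a line, the optimum is the weighted median (not the mean). Total weight W = 720; half-weight = 360.
Sort by position and accumulate weight:
  km 1 (Northgate, w=90) → cum 90
  km 5 (Southcross, w=300) → cum 390  ≥ 360 → median here
  km 8 (Eastvale, w=30) → cum 420
  km 30 (Westmoor, w=300) → cum 720
Optimal location: km 5.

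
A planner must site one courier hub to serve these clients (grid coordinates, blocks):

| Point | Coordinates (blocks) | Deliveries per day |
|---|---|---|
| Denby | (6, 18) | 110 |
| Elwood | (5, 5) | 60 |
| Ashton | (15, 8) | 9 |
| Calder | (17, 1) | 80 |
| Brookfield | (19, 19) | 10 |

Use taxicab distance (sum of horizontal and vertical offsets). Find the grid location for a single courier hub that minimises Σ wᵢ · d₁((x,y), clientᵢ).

Manhattan distance separates: Σwᵢ(|x−xᵢ|+|y−yᵢ|) = Σwᵢ|x−xᵢ| + Σwᵢ|y−yᵢ|, so x and y are optimised independently as 1-D weighted medians.
Total weight W = 269; half = 134.5.
x-coordinate, sorted with cumulative weight:
  x=5 (Elwood, w=60) cum 60
  x=6 (Denby, w=110) cum 170  ← median
  x=15 (Ashton, w=9) cum 179
  x=17 (Calder, w=80) cum 259
  x=19 (Brookfield, w=10) cum 269
⇒ x* = 6
y-coordinate, sorted with cumulative weight:
  y=1 (Calder, w=80) cum 80
  y=5 (Elwood, w=60) cum 140  ← median
  y=8 (Ashton, w=9) cum 149
  y=18 (Denby, w=110) cum 259
  y=19 (Brookfield, w=10) cum 269
⇒ y* = 5

(6, 5)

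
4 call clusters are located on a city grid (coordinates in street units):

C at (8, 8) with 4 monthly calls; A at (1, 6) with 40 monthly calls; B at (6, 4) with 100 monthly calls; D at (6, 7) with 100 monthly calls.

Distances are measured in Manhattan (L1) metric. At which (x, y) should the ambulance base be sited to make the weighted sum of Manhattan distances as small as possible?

(6, 6)

Manhattan distance separates: Σwᵢ(|x−xᵢ|+|y−yᵢ|) = Σwᵢ|x−xᵢ| + Σwᵢ|y−yᵢ|, so x and y are optimised independently as 1-D weighted medians.
Total weight W = 244; half = 122.
x-coordinate, sorted with cumulative weight:
  x=1 (A, w=40) cum 40
  x=6 (B, w=100) cum 140  ← median
  x=6 (D, w=100) cum 240
  x=8 (C, w=4) cum 244
⇒ x* = 6
y-coordinate, sorted with cumulative weight:
  y=4 (B, w=100) cum 100
  y=6 (A, w=40) cum 140  ← median
  y=7 (D, w=100) cum 240
  y=8 (C, w=4) cum 244
⇒ y* = 6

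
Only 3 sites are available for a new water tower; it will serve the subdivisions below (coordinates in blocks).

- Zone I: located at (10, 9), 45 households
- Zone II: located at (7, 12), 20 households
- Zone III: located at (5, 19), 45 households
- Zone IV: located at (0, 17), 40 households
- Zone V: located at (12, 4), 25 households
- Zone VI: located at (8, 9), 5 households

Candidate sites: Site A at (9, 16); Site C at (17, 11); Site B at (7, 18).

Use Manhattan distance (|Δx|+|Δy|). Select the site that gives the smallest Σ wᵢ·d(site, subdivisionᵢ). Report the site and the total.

Site A, total 1610 blocks

Total weighted distance at each candidate:
  Site A (9, 16): total = 1610
  Site C (17, 11): total = 2800
  Site B (7, 18): total = 1640
Minimum is at Site A with total 1610 blocks.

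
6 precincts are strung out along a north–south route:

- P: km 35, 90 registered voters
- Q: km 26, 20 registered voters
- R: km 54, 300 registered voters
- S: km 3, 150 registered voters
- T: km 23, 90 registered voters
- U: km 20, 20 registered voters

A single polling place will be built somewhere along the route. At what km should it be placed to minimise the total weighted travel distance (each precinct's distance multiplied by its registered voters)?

For a sum of weighted absolute distances on a line, the optimum is the weighted median (not the mean). Total weight W = 670; half-weight = 335.
Sort by position and accumulate weight:
  km 3 (S, w=150) → cum 150
  km 20 (U, w=20) → cum 170
  km 23 (T, w=90) → cum 260
  km 26 (Q, w=20) → cum 280
  km 35 (P, w=90) → cum 370  ≥ 335 → median here
  km 54 (R, w=300) → cum 670
Optimal location: km 35.

x = 35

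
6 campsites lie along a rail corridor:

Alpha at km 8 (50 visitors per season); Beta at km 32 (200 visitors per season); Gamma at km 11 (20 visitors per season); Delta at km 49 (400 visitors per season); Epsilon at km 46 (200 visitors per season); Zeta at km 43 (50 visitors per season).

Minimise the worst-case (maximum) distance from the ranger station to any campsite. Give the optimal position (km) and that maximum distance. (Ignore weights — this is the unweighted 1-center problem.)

location 28.5, max distance 20.5

The 1-center on a line is the midpoint of the two extreme points: leftmost at 8, rightmost at 49.
Optimal location = (8 + 49)/2 = 28.5; maximum distance = (49 − 8)/2 = 20.5.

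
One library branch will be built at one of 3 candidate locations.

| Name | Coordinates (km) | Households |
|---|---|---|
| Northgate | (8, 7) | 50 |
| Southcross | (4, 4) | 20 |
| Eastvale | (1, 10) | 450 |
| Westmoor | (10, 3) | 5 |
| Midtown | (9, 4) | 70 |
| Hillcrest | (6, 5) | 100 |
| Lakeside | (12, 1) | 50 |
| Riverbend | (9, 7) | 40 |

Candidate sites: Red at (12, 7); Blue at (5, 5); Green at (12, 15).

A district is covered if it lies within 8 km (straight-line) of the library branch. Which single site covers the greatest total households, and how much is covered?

Blue, covering 735

Coverage radius r = 8 km; a point is covered iff (Δx)²+(Δy)² ≤ 8² = 64.
  Red (12, 7): covers {Northgate, Westmoor, Midtown, Hillcrest, Lakeside, Riverbend} → 315
  Blue (5, 5): covers {Northgate, Southcross, Eastvale, Westmoor, Midtown, Hillcrest, Riverbend} → 735
  Green (12, 15): covers {none} → 0
Maximum coverage at Blue: 735 households.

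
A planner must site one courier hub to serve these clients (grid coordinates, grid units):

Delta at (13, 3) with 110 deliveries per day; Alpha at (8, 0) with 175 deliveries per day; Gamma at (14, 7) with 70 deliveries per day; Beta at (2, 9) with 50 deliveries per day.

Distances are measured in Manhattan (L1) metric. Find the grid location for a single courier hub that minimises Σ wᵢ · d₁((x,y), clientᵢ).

Manhattan distance separates: Σwᵢ(|x−xᵢ|+|y−yᵢ|) = Σwᵢ|x−xᵢ| + Σwᵢ|y−yᵢ|, so x and y are optimised independently as 1-D weighted medians.
Total weight W = 405; half = 202.5.
x-coordinate, sorted with cumulative weight:
  x=2 (Beta, w=50) cum 50
  x=8 (Alpha, w=175) cum 225  ← median
  x=13 (Delta, w=110) cum 335
  x=14 (Gamma, w=70) cum 405
⇒ x* = 8
y-coordinate, sorted with cumulative weight:
  y=0 (Alpha, w=175) cum 175
  y=3 (Delta, w=110) cum 285  ← median
  y=7 (Gamma, w=70) cum 355
  y=9 (Beta, w=50) cum 405
⇒ y* = 3

(8, 3)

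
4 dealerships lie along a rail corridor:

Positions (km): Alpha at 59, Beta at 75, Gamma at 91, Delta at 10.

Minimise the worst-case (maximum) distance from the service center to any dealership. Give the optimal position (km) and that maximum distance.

The 1-center on a line is the midpoint of the two extreme points: leftmost at 10, rightmost at 91.
Optimal location = (10 + 91)/2 = 50.5; maximum distance = (91 − 10)/2 = 40.5.

location 50.5, max distance 40.5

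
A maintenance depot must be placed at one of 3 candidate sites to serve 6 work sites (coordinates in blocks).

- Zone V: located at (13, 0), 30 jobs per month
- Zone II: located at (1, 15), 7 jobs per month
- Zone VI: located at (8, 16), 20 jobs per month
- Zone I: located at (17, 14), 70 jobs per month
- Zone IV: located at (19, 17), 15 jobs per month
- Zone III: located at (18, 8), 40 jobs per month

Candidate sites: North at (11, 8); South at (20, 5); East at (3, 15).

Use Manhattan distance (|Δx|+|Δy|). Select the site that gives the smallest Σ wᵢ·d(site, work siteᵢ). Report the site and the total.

Total weighted distance at each candidate:
  North (11, 8): total = 2014
  South (20, 5): total = 2258
  East (3, 15): total = 3084
Minimum is at North with total 2014 blocks.

North, total 2014 blocks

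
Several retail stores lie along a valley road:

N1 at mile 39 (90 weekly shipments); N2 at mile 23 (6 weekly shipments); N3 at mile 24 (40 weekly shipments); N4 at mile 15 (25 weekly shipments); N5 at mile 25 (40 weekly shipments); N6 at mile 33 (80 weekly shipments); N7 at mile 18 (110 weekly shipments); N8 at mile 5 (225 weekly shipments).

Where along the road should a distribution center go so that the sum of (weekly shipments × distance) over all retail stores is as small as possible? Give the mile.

x = 18

For a sum of weighted absolute distances on a line, the optimum is the weighted median (not the mean). Total weight W = 616; half-weight = 308.
Sort by position and accumulate weight:
  mile 5 (N8, w=225) → cum 225
  mile 15 (N4, w=25) → cum 250
  mile 18 (N7, w=110) → cum 360  ≥ 308 → median here
  mile 23 (N2, w=6) → cum 366
  mile 24 (N3, w=40) → cum 406
  mile 25 (N5, w=40) → cum 446
  mile 33 (N6, w=80) → cum 526
  mile 39 (N1, w=90) → cum 616
Optimal location: mile 18.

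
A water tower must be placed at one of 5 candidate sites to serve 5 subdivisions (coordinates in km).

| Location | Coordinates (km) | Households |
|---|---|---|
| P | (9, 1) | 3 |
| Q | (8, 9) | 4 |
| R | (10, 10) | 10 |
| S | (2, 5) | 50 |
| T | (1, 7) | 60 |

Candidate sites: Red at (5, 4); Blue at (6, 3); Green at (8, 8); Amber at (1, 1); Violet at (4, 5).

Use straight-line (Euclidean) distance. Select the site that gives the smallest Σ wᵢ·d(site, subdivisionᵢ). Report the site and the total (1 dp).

Violet, total 436.3 km

Total weighted distance at each candidate:
  Red (5, 4): total = 574.5
  Blue (6, 3): total = 724.5
  Green (8, 8): total = 813.2
  Amber (1, 1): total = 760.0
  Violet (4, 5): total = 436.3
Minimum is at Violet with total 436.3 km.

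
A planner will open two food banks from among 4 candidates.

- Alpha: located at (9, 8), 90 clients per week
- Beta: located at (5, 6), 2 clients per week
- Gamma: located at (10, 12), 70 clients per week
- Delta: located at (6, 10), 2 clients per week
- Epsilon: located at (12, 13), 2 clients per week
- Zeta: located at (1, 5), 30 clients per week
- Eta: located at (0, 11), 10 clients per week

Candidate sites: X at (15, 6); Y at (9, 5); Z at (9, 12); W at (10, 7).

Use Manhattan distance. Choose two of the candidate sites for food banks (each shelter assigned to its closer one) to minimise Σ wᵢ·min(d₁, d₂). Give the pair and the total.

{Y, Z}, total 708

Evaluate every pair (each demand assigned to the nearer of the two):
  {Y, Z}: total = 708
  {Z, W}: total = 710
  {Y, W}: total = 950
  {X, Z}: total = 1018
  {X, W}: total = 1042
  {X, Y}: total = 1266
Best pair: {Y, Z} with total 708.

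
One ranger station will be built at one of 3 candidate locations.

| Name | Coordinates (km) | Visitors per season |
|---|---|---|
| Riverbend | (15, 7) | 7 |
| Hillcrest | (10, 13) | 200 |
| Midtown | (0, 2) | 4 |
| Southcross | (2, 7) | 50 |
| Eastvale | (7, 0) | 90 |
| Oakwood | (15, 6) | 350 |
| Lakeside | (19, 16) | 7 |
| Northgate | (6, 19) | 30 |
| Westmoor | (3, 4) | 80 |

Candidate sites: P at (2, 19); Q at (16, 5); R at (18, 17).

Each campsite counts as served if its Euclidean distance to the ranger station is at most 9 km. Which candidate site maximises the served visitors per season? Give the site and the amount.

Coverage radius r = 9 km; a point is covered iff (Δx)²+(Δy)² ≤ 9² = 81.
  P (2, 19): covers {Northgate} → 30
  Q (16, 5): covers {Riverbend, Oakwood} → 357
  R (18, 17): covers {Hillcrest, Lakeside} → 207
Maximum coverage at Q: 357 visitors per season.

Q, covering 357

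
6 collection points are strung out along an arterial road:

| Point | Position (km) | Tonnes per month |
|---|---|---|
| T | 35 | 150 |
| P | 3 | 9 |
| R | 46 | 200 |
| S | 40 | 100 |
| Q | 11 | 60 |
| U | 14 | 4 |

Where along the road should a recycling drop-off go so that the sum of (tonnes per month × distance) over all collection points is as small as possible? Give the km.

For a sum of weighted absolute distances on a line, the optimum is the weighted median (not the mean). Total weight W = 523; half-weight = 261.5.
Sort by position and accumulate weight:
  km 3 (P, w=9) → cum 9
  km 11 (Q, w=60) → cum 69
  km 14 (U, w=4) → cum 73
  km 35 (T, w=150) → cum 223
  km 40 (S, w=100) → cum 323  ≥ 261.5 → median here
  km 46 (R, w=200) → cum 523
Optimal location: km 40.

x = 40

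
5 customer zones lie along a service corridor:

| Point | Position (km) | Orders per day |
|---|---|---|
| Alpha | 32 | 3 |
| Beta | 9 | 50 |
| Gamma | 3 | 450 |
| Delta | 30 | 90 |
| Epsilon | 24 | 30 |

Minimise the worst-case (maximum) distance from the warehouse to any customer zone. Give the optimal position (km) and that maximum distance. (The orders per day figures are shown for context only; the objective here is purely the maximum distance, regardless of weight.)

The 1-center on a line is the midpoint of the two extreme points: leftmost at 3, rightmost at 32.
Optimal location = (3 + 32)/2 = 17.5; maximum distance = (32 − 3)/2 = 14.5.

location 17.5, max distance 14.5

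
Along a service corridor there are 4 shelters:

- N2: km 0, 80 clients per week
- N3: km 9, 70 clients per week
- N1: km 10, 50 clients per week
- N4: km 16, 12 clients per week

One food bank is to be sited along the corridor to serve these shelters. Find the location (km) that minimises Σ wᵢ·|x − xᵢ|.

x = 9

For a sum of weighted absolute distances on a line, the optimum is the weighted median (not the mean). Total weight W = 212; half-weight = 106.
Sort by position and accumulate weight:
  km 0 (N2, w=80) → cum 80
  km 9 (N3, w=70) → cum 150  ≥ 106 → median here
  km 10 (N1, w=50) → cum 200
  km 16 (N4, w=12) → cum 212
Optimal location: km 9.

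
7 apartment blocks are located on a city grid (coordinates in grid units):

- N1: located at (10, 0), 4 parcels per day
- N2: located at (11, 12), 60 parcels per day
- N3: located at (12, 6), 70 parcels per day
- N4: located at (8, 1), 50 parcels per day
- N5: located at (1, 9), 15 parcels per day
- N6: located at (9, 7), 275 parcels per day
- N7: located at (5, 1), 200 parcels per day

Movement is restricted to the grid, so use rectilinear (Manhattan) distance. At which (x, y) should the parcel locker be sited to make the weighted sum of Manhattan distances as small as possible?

(9, 7)

Manhattan distance separates: Σwᵢ(|x−xᵢ|+|y−yᵢ|) = Σwᵢ|x−xᵢ| + Σwᵢ|y−yᵢ|, so x and y are optimised independently as 1-D weighted medians.
Total weight W = 674; half = 337.
x-coordinate, sorted with cumulative weight:
  x=1 (N5, w=15) cum 15
  x=5 (N7, w=200) cum 215
  x=8 (N4, w=50) cum 265
  x=9 (N6, w=275) cum 540  ← median
  x=10 (N1, w=4) cum 544
  x=11 (N2, w=60) cum 604
  x=12 (N3, w=70) cum 674
⇒ x* = 9
y-coordinate, sorted with cumulative weight:
  y=0 (N1, w=4) cum 4
  y=1 (N4, w=50) cum 54
  y=1 (N7, w=200) cum 254
  y=6 (N3, w=70) cum 324
  y=7 (N6, w=275) cum 599  ← median
  y=9 (N5, w=15) cum 614
  y=12 (N2, w=60) cum 674
⇒ y* = 7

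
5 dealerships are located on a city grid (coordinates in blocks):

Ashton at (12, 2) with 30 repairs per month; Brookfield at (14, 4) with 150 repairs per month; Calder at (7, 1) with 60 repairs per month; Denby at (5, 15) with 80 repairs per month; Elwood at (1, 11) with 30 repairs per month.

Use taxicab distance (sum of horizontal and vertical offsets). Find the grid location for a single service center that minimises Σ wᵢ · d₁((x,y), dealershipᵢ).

(12, 4)

Manhattan distance separates: Σwᵢ(|x−xᵢ|+|y−yᵢ|) = Σwᵢ|x−xᵢ| + Σwᵢ|y−yᵢ|, so x and y are optimised independently as 1-D weighted medians.
Total weight W = 350; half = 175.
x-coordinate, sorted with cumulative weight:
  x=1 (Elwood, w=30) cum 30
  x=5 (Denby, w=80) cum 110
  x=7 (Calder, w=60) cum 170
  x=12 (Ashton, w=30) cum 200  ← median
  x=14 (Brookfield, w=150) cum 350
⇒ x* = 12
y-coordinate, sorted with cumulative weight:
  y=1 (Calder, w=60) cum 60
  y=2 (Ashton, w=30) cum 90
  y=4 (Brookfield, w=150) cum 240  ← median
  y=11 (Elwood, w=30) cum 270
  y=15 (Denby, w=80) cum 350
⇒ y* = 4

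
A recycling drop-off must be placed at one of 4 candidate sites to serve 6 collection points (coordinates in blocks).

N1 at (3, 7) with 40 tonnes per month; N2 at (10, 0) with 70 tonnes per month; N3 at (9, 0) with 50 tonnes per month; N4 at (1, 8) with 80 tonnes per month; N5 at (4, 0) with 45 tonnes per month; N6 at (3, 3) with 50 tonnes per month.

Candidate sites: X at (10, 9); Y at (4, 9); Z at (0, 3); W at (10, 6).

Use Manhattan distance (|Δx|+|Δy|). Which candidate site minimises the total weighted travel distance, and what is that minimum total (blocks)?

Total weighted distance at each candidate:
  X (10, 9): total = 3615
  Y (4, 9): total = 2945
  Z (0, 3): total = 2735
  W (10, 6): total = 3010
Minimum is at Z with total 2735 blocks.

Z, total 2735 blocks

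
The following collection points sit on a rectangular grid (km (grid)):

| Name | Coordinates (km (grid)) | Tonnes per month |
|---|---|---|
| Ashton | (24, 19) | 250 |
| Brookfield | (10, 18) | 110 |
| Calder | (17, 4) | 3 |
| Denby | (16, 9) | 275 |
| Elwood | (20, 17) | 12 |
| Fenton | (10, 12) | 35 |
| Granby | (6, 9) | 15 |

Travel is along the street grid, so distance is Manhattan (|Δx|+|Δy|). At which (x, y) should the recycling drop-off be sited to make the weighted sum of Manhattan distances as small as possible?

(16, 18)

Manhattan distance separates: Σwᵢ(|x−xᵢ|+|y−yᵢ|) = Σwᵢ|x−xᵢ| + Σwᵢ|y−yᵢ|, so x and y are optimised independently as 1-D weighted medians.
Total weight W = 700; half = 350.
x-coordinate, sorted with cumulative weight:
  x=6 (Granby, w=15) cum 15
  x=10 (Brookfield, w=110) cum 125
  x=10 (Fenton, w=35) cum 160
  x=16 (Denby, w=275) cum 435  ← median
  x=17 (Calder, w=3) cum 438
  x=20 (Elwood, w=12) cum 450
  x=24 (Ashton, w=250) cum 700
⇒ x* = 16
y-coordinate, sorted with cumulative weight:
  y=4 (Calder, w=3) cum 3
  y=9 (Denby, w=275) cum 278
  y=9 (Granby, w=15) cum 293
  y=12 (Fenton, w=35) cum 328
  y=17 (Elwood, w=12) cum 340
  y=18 (Brookfield, w=110) cum 450  ← median
  y=19 (Ashton, w=250) cum 700
⇒ y* = 18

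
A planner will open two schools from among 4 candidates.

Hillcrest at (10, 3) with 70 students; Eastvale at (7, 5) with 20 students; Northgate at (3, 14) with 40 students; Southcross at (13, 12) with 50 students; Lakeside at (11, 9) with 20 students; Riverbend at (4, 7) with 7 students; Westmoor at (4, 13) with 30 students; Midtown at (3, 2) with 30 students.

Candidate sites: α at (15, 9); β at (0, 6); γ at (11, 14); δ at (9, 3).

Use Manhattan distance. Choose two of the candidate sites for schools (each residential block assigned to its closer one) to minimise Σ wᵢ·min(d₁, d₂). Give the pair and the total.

{γ, δ}, total 1283

Evaluate every pair (each demand assigned to the nearer of the two):
  {γ, δ}: total = 1283
  {α, δ}: total = 1883
  {β, δ}: total = 1975
  {β, γ}: total = 2105
  {α, β}: total = 2275
  {α, γ}: total = 2511
Best pair: {γ, δ} with total 1283.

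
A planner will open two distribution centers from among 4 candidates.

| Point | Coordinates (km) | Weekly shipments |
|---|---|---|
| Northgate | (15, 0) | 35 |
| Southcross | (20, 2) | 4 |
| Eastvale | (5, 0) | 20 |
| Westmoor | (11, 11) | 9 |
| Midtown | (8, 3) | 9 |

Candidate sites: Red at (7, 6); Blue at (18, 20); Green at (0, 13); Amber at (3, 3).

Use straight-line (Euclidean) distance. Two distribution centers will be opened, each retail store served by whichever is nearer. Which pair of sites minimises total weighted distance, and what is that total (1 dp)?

Evaluate every pair (each demand assigned to the nearer of the two):
  {Red, Amber}: total = 562.6
  {Red, Blue}: total = 617.0
  {Red, Green}: total = 617.0
  {Green, Amber}: total = 718.8
  {Blue, Amber}: total = 720.0
  {Blue, Green}: total = 1261.6
Best pair: {Red, Amber} with total 562.6.

{Red, Amber}, total 562.6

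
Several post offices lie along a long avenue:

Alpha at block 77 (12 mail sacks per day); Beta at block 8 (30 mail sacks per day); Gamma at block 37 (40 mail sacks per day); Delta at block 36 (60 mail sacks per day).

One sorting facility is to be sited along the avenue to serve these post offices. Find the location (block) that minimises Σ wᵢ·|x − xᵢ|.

For a sum of weighted absolute distances on a line, the optimum is the weighted median (not the mean). Total weight W = 142; half-weight = 71.
Sort by position and accumulate weight:
  block 8 (Beta, w=30) → cum 30
  block 36 (Delta, w=60) → cum 90  ≥ 71 → median here
  block 37 (Gamma, w=40) → cum 130
  block 77 (Alpha, w=12) → cum 142
Optimal location: block 36.

x = 36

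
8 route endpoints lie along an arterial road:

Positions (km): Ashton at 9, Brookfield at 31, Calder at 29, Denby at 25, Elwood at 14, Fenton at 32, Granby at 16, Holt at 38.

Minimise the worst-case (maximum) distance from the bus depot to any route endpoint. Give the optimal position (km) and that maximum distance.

The 1-center on a line is the midpoint of the two extreme points: leftmost at 9, rightmost at 38.
Optimal location = (9 + 38)/2 = 23.5; maximum distance = (38 − 9)/2 = 14.5.

location 23.5, max distance 14.5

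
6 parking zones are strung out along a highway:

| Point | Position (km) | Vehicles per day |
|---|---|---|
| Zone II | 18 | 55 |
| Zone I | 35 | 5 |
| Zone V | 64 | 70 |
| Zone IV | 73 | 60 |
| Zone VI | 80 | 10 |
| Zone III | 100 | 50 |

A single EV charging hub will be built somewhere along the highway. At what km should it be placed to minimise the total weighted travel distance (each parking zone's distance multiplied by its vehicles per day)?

For a sum of weighted absolute distances on a line, the optimum is the weighted median (not the mean). Total weight W = 250; half-weight = 125.
Sort by position and accumulate weight:
  km 18 (Zone II, w=55) → cum 55
  km 35 (Zone I, w=5) → cum 60
  km 64 (Zone V, w=70) → cum 130  ≥ 125 → median here
  km 73 (Zone IV, w=60) → cum 190
  km 80 (Zone VI, w=10) → cum 200
  km 100 (Zone III, w=50) → cum 250
Optimal location: km 64.

x = 64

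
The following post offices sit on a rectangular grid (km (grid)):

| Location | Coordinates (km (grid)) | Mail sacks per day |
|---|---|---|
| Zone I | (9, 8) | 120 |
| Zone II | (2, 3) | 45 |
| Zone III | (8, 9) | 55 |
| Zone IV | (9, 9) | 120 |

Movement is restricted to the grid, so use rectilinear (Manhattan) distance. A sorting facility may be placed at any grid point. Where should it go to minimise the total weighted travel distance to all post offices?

(9, 9)

Manhattan distance separates: Σwᵢ(|x−xᵢ|+|y−yᵢ|) = Σwᵢ|x−xᵢ| + Σwᵢ|y−yᵢ|, so x and y are optimised independently as 1-D weighted medians.
Total weight W = 340; half = 170.
x-coordinate, sorted with cumulative weight:
  x=2 (Zone II, w=45) cum 45
  x=8 (Zone III, w=55) cum 100
  x=9 (Zone I, w=120) cum 220  ← median
  x=9 (Zone IV, w=120) cum 340
⇒ x* = 9
y-coordinate, sorted with cumulative weight:
  y=3 (Zone II, w=45) cum 45
  y=8 (Zone I, w=120) cum 165
  y=9 (Zone III, w=55) cum 220  ← median
  y=9 (Zone IV, w=120) cum 340
⇒ y* = 9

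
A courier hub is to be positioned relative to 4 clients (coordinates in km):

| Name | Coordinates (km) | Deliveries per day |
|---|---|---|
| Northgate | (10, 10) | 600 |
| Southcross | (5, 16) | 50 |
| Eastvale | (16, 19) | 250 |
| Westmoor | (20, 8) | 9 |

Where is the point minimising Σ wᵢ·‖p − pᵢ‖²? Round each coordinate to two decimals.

The minimiser of Σwᵢ‖p−pᵢ‖² is the weighted centroid p* = (Σwᵢpᵢ)/(Σwᵢ).
Σwᵢ = 909.
Σwᵢxᵢ = 600·10 + 50·5 + 250·16 + 9·20 = 10430.
Σwᵢyᵢ = 600·10 + 50·16 + 250·19 + 9·8 = 11622.
x* = 10430/909 = 11.47, y* = 11622/909 = 12.79.

(11.47, 12.79)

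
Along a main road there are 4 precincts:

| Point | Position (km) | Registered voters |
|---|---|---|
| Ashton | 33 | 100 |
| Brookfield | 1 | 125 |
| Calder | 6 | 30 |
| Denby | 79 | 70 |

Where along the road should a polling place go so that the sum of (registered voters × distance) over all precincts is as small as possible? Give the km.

For a sum of weighted absolute distances on a line, the optimum is the weighted median (not the mean). Total weight W = 325; half-weight = 162.5.
Sort by position and accumulate weight:
  km 1 (Brookfield, w=125) → cum 125
  km 6 (Calder, w=30) → cum 155
  km 33 (Ashton, w=100) → cum 255  ≥ 162.5 → median here
  km 79 (Denby, w=70) → cum 325
Optimal location: km 33.

x = 33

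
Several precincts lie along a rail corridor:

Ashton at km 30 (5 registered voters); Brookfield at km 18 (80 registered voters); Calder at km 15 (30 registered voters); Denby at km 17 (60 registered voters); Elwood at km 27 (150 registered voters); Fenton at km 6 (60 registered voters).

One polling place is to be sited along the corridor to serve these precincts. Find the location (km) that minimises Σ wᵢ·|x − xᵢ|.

For a sum of weighted absolute distances on a line, the optimum is the weighted median (not the mean). Total weight W = 385; half-weight = 192.5.
Sort by position and accumulate weight:
  km 6 (Fenton, w=60) → cum 60
  km 15 (Calder, w=30) → cum 90
  km 17 (Denby, w=60) → cum 150
  km 18 (Brookfield, w=80) → cum 230  ≥ 192.5 → median here
  km 27 (Elwood, w=150) → cum 380
  km 30 (Ashton, w=5) → cum 385
Optimal location: km 18.

x = 18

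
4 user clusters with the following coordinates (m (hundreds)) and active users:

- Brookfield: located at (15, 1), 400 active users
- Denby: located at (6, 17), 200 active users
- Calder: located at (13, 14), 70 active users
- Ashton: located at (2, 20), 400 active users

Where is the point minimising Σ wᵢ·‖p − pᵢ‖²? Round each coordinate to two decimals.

(8.33, 11.94)

The minimiser of Σwᵢ‖p−pᵢ‖² is the weighted centroid p* = (Σwᵢpᵢ)/(Σwᵢ).
Σwᵢ = 1070.
Σwᵢxᵢ = 400·15 + 200·6 + 70·13 + 400·2 = 8910.
Σwᵢyᵢ = 400·1 + 200·17 + 70·14 + 400·20 = 12780.
x* = 8910/1070 = 8.33, y* = 12780/1070 = 11.94.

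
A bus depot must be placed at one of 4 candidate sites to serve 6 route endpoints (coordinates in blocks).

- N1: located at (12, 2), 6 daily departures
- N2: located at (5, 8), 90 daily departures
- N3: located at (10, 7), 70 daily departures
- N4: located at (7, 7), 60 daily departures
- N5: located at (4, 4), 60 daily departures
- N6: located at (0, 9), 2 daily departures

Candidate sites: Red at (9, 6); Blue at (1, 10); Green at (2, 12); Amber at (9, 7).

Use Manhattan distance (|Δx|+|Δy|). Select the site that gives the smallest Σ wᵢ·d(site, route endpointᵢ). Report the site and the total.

Total weighted distance at each candidate:
  Red (9, 6): total = 1346
  Blue (1, 10): total = 2578
  Green (2, 12): total = 2870
  Amber (9, 7): total = 1190
Minimum is at Amber with total 1190 blocks.

Amber, total 1190 blocks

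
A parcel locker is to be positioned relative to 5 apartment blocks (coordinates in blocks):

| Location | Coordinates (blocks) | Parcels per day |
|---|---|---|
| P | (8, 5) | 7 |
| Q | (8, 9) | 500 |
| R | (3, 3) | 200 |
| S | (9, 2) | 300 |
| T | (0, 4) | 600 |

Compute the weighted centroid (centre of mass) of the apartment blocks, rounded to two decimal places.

(4.58, 5.06)

The minimiser of Σwᵢ‖p−pᵢ‖² is the weighted centroid p* = (Σwᵢpᵢ)/(Σwᵢ).
Σwᵢ = 1607.
Σwᵢxᵢ = 7·8 + 500·8 + 200·3 + 300·9 + 600·0 = 7356.
Σwᵢyᵢ = 7·5 + 500·9 + 200·3 + 300·2 + 600·4 = 8135.
x* = 7356/1607 = 4.58, y* = 8135/1607 = 5.06.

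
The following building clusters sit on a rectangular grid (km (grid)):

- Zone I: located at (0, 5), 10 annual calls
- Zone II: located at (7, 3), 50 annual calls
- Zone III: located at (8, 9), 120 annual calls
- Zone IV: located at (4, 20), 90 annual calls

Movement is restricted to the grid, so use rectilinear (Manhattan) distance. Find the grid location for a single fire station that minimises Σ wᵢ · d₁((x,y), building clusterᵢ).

(7, 9)

Manhattan distance separates: Σwᵢ(|x−xᵢ|+|y−yᵢ|) = Σwᵢ|x−xᵢ| + Σwᵢ|y−yᵢ|, so x and y are optimised independently as 1-D weighted medians.
Total weight W = 270; half = 135.
x-coordinate, sorted with cumulative weight:
  x=0 (Zone I, w=10) cum 10
  x=4 (Zone IV, w=90) cum 100
  x=7 (Zone II, w=50) cum 150  ← median
  x=8 (Zone III, w=120) cum 270
⇒ x* = 7
y-coordinate, sorted with cumulative weight:
  y=3 (Zone II, w=50) cum 50
  y=5 (Zone I, w=10) cum 60
  y=9 (Zone III, w=120) cum 180  ← median
  y=20 (Zone IV, w=90) cum 270
⇒ y* = 9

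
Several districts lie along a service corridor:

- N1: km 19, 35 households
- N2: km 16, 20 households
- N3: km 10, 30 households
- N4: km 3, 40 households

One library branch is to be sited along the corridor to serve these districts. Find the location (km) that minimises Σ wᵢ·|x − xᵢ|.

For a sum of weighted absolute distances on a line, the optimum is the weighted median (not the mean). Total weight W = 125; half-weight = 62.5.
Sort by position and accumulate weight:
  km 3 (N4, w=40) → cum 40
  km 10 (N3, w=30) → cum 70  ≥ 62.5 → median here
  km 16 (N2, w=20) → cum 90
  km 19 (N1, w=35) → cum 125
Optimal location: km 10.

x = 10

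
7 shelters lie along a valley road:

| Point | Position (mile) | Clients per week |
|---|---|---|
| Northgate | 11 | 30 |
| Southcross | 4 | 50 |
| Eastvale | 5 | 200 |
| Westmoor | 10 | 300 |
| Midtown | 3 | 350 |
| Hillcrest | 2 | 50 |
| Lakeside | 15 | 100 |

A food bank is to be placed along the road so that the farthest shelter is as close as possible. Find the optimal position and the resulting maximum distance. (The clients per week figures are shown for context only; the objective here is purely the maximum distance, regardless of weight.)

The 1-center on a line is the midpoint of the two extreme points: leftmost at 2, rightmost at 15.
Optimal location = (2 + 15)/2 = 8.5; maximum distance = (15 − 2)/2 = 6.5.

location 8.5, max distance 6.5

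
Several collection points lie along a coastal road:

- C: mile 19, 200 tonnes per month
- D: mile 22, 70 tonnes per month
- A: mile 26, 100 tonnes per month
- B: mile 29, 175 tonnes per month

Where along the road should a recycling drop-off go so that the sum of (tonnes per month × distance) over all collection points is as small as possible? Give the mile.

For a sum of weighted absolute distances on a line, the optimum is the weighted median (not the mean). Total weight W = 545; half-weight = 272.5.
Sort by position and accumulate weight:
  mile 19 (C, w=200) → cum 200
  mile 22 (D, w=70) → cum 270
  mile 26 (A, w=100) → cum 370  ≥ 272.5 → median here
  mile 29 (B, w=175) → cum 545
Optimal location: mile 26.

x = 26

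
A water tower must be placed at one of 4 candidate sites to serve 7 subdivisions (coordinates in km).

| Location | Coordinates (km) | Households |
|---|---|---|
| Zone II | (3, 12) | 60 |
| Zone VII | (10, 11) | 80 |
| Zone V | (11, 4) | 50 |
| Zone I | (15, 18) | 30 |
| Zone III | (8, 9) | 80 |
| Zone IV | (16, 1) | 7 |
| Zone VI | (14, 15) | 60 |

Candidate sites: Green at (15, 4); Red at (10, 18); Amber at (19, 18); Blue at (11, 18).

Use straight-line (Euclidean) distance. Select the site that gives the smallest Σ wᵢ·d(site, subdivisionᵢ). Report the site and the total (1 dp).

Blue, total 3123.2 km

Total weighted distance at each candidate:
  Green (15, 4): total = 3546.6
  Red (10, 18): total = 3128.7
  Amber (19, 18): total = 4471.4
  Blue (11, 18): total = 3123.2
Minimum is at Blue with total 3123.2 km.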